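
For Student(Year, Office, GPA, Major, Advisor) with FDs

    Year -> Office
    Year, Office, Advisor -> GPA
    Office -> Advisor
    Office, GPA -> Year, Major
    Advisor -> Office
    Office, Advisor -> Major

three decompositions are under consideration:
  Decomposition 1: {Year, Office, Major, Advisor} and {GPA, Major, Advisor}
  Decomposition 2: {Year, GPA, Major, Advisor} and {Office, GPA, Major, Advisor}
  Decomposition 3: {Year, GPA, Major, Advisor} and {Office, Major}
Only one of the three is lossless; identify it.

Decomposition 1: common = {Major, Advisor}, closure = {Office, Major, Advisor} → lossy.
Decomposition 2: common = {GPA, Major, Advisor}, closure = {Year, Office, GPA, Major, Advisor} → lossless.
Decomposition 3: common = {Major}, closure = {Major} → lossy.

Decomposition 2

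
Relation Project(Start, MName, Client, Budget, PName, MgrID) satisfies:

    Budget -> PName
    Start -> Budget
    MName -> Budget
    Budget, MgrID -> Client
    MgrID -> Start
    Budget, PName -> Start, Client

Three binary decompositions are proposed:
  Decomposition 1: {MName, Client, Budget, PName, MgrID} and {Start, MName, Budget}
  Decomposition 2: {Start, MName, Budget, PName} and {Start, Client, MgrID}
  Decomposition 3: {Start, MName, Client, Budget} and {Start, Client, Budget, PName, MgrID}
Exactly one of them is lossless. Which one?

Decomposition 1

Decomposition 1: common = {MName, Budget}, closure = {Start, MName, Client, Budget, PName} → lossless.
Decomposition 2: common = {Start}, closure = {Start, Client, Budget, PName} → lossy.
Decomposition 3: common = {Start, Client, Budget}, closure = {Start, Client, Budget, PName} → lossy.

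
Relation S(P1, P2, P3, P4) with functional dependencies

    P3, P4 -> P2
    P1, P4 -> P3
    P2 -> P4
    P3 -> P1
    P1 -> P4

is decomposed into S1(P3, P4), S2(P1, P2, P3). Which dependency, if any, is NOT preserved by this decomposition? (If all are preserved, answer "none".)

P2 -> P4

Check P2 → P4: no single fragment contains all of {P2, P4}, and the restricted closure of {P2} across the fragments never reaches {P4}.
P3, P4 → P2 is preserved.
P1, P4 → P3 is preserved.
P3 → P1 is preserved.
P1 → P4 is preserved.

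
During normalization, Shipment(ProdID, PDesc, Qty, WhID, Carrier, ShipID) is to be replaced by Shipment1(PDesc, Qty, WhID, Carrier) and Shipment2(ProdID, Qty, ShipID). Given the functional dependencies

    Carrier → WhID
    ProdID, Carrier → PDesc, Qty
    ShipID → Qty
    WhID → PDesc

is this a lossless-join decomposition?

No

Common attributes: Shipment1 ∩ Shipment2 = {Qty}.
No dependency enlarges {Qty}, so (Qty)⁺ = {Qty}.
The closure contains neither all of Shipment1 = {PDesc, Qty, WhID, Carrier} nor all of Shipment2 = {ProdID, Qty, ShipID}, so the common attributes are not a superkey of either fragment. The join is lossy.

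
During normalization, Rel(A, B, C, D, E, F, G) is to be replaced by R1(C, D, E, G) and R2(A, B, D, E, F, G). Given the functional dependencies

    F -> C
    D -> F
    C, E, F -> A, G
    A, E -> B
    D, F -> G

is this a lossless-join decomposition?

Yes

Common attributes: R1 ∩ R2 = {D, E, G}.
Closure of {D, E, G}: D → F applies, adding F; F → C applies, adding C; C, E, F → A, G applies, adding A; A, E → B applies, adding B. So (D, E, G)⁺ = {A, B, C, D, E, F, G}.
This closure contains every attribute of R1, so R1 ∩ R2 → R1. The join is lossless.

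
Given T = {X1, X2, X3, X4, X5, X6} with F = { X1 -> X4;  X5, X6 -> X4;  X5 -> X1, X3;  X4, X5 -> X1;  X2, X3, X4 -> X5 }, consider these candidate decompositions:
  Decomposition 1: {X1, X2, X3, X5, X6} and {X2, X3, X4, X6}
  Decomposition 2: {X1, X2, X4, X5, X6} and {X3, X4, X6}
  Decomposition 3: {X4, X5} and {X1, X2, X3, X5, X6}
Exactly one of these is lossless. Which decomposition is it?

Decomposition 3

Decomposition 1: common = {X2, X3, X6}, closure = {X2, X3, X6} → lossy.
Decomposition 2: common = {X4, X6}, closure = {X4, X6} → lossy.
Decomposition 3: common = {X5}, closure = {X1, X3, X4, X5} → lossless.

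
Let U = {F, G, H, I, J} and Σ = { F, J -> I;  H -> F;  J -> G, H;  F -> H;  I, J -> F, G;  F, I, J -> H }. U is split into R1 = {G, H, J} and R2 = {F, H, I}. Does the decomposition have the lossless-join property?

Common attributes: R1 ∩ R2 = {H}.
Closure of {H}: H → F applies, adding F. So (H)⁺ = {F, H}.
The closure contains neither all of R1 = {G, H, J} nor all of R2 = {F, H, I}, so the common attributes are not a superkey of either fragment. The join is lossy.

No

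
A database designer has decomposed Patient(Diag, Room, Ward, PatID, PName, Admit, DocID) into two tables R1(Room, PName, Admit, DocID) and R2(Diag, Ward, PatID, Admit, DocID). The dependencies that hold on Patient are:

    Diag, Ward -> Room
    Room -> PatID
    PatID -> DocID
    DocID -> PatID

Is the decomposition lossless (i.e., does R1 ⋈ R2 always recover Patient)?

Common attributes: R1 ∩ R2 = {Admit, DocID}.
Closure of {Admit, DocID}: DocID → PatID applies, adding PatID. So (Admit, DocID)⁺ = {PatID, Admit, DocID}.
The closure contains neither all of R1 = {Room, PName, Admit, DocID} nor all of R2 = {Diag, Ward, PatID, Admit, DocID}, so the common attributes are not a superkey of either fragment. The join is lossy.

No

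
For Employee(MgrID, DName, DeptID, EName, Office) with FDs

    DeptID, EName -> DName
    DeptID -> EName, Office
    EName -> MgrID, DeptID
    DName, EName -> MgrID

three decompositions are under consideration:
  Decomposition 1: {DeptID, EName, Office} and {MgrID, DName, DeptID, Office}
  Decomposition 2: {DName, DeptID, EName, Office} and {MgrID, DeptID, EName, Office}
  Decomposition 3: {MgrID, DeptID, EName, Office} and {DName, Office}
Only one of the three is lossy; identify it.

Decomposition 1: common = {DeptID, Office}, closure = {MgrID, DName, DeptID, EName, Office} → lossless.
Decomposition 2: common = {DeptID, EName, Office}, closure = {MgrID, DName, DeptID, EName, Office} → lossless.
Decomposition 3: common = {Office}, closure = {Office} → lossy.

Decomposition 3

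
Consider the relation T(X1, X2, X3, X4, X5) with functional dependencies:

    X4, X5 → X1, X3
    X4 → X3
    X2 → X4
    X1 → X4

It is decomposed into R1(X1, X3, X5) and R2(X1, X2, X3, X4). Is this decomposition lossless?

No

Common attributes: R1 ∩ R2 = {X1, X3}.
Closure of {X1, X3}: X1 → X4 applies, adding X4. So (X1, X3)⁺ = {X1, X3, X4}.
The closure contains neither all of R1 = {X1, X3, X5} nor all of R2 = {X1, X2, X3, X4}, so the common attributes are not a superkey of either fragment. The join is lossy.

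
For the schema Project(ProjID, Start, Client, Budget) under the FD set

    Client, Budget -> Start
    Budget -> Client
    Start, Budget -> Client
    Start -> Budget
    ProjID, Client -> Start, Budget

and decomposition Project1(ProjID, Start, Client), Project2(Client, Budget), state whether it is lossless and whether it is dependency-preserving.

Lossless test: (Client)⁺ = {Client}, which is a superkey of neither fragment — lossy.
Dependency preservation: the restricted closure of {Client, Budget} across the fragments never reaches {Start}, so Client, Budget → Start cannot be enforced without a join — not preserved.

lossy and not dependency-preserving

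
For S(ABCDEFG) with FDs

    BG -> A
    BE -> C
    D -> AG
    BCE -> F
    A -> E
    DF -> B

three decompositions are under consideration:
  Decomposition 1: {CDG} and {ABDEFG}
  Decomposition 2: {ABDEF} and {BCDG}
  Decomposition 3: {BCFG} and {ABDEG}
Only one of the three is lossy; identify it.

Decomposition 1

Decomposition 1: common = {DG}, closure = {ADEG} → lossy.
Decomposition 2: common = {BD}, closure = {ABCDEFG} → lossless.
Decomposition 3: common = {BG}, closure = {ABCEFG} → lossless.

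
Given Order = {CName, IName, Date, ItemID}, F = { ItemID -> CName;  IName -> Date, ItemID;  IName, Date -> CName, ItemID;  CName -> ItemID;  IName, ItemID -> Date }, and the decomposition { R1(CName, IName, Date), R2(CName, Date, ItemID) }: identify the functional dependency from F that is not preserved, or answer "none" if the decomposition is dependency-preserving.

ItemID → CName lies within R2.
IName → Date, ItemID: restricted closure across fragments reaches Date, ItemID.
IName, Date → CName, ItemID: restricted closure across fragments reaches CName, ItemID.
CName → ItemID lies within R2.
IName, ItemID → Date: restricted closure across fragments reaches Date.
Every dependency is enforceable on the fragments, so the decomposition is dependency-preserving.

none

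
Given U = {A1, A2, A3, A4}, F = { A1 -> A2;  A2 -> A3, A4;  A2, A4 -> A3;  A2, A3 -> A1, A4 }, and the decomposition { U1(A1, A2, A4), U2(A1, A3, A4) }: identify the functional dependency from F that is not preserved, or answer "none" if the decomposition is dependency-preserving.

none

A1 → A2 lies within U1.
A2 → A3, A4: restricted closure across fragments reaches A3, A4.
A2, A4 → A3: restricted closure across fragments reaches A3.
A2, A3 → A1, A4: restricted closure across fragments reaches A1, A4.
Every dependency is enforceable on the fragments, so the decomposition is dependency-preserving.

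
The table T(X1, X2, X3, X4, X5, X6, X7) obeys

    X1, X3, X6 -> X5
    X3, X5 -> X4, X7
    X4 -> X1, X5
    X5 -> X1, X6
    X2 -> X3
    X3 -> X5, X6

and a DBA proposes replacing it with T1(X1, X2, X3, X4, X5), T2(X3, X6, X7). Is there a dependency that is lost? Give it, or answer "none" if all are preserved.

Check X5 → X1, X6: no single fragment contains all of {X1, X5, X6}, and the restricted closure of {X5} across the fragments never reaches {X1, X6}.
X1, X3, X6 → X5 is preserved.
X3, X5 → X4, X7 is preserved.
X4 → X1, X5 is preserved.
X2 → X3 is preserved.
X3 → X5, X6 is preserved.

X5 -> X1, X6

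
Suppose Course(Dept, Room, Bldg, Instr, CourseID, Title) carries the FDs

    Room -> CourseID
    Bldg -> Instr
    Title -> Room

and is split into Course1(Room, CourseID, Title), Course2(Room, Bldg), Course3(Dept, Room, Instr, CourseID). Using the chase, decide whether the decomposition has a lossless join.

No

Chase test. Columns are Dept, Room, Bldg, Instr, CourseID, Title; row i has aⱼ where attribute j ∈ Coursei, else bᵢⱼ.
Initial tableau (one row per fragment):
  row 1: b11 a2 b13 b14 a5 a6
  row 2: b21 a2 a3 b24 b25 b26
  row 3: a1 a2 b33 a4 a5 b36
Rows 1 and 2 agree on Room; apply Room→CourseID and equate their CourseID entries.
No row becomes fully distinguished — the join is lossy.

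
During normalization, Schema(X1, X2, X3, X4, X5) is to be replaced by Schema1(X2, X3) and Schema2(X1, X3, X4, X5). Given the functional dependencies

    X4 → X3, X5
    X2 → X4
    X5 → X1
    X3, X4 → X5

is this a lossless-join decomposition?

Common attributes: Schema1 ∩ Schema2 = {X3}.
No dependency enlarges {X3}, so (X3)⁺ = {X3}.
The closure contains neither all of Schema1 = {X2, X3} nor all of Schema2 = {X1, X3, X4, X5}, so the common attributes are not a superkey of either fragment. The join is lossy.

No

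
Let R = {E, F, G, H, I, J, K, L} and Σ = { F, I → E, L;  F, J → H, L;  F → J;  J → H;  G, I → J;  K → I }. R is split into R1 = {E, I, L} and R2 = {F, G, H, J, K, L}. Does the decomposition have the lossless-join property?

Common attributes: R1 ∩ R2 = {L}.
No dependency enlarges {L}, so (L)⁺ = {L}.
The closure contains neither all of R1 = {E, I, L} nor all of R2 = {F, G, H, J, K, L}, so the common attributes are not a superkey of either fragment. The join is lossy.

No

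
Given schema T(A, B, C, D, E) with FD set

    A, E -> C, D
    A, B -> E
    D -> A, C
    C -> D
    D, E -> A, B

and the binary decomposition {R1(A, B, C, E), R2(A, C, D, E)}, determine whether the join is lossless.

Common attributes: R1 ∩ R2 = {A, C, E}.
Closure of {A, C, E}: A, E → C, D applies, adding D; D, E → A, B applies, adding B. So (A, C, E)⁺ = {A, B, C, D, E}.
This closure contains every attribute of R1, so R1 ∩ R2 → R1. The join is lossless.

Yes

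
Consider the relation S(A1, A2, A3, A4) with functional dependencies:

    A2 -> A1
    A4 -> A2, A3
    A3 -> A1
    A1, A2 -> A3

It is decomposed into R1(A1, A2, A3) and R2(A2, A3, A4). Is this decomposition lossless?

Yes

Common attributes: R1 ∩ R2 = {A2, A3}.
Closure of {A2, A3}: A2 → A1 applies, adding A1. So (A2, A3)⁺ = {A1, A2, A3}.
This closure contains every attribute of R1, so R1 ∩ R2 → R1. The join is lossless.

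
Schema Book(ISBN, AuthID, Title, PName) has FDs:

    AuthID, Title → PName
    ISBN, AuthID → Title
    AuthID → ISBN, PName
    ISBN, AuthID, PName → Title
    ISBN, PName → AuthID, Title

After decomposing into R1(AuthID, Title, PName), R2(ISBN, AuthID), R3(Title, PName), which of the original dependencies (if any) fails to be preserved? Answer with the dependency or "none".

ISBN, PName → AuthID, Title

Check ISBN, PName → AuthID, Title: no single fragment contains all of {ISBN, AuthID, Title, PName}, and the restricted closure of {ISBN, PName} across the fragments never reaches {AuthID, Title}.
AuthID, Title → PName is preserved.
ISBN, AuthID → Title is preserved.
AuthID → ISBN, PName is preserved.
ISBN, AuthID, PName → Title is preserved.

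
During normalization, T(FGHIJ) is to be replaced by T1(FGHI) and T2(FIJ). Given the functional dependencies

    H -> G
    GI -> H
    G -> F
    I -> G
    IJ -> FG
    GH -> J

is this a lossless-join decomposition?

Common attributes: T1 ∩ T2 = {FI}.
Closure of {FI}: I → G applies, adding G; GI → H applies, adding H; GH → J applies, adding J. So (FI)⁺ = {FGHIJ}.
This closure contains every attribute of T1, so T1 ∩ T2 → T1. The join is lossless.

Yes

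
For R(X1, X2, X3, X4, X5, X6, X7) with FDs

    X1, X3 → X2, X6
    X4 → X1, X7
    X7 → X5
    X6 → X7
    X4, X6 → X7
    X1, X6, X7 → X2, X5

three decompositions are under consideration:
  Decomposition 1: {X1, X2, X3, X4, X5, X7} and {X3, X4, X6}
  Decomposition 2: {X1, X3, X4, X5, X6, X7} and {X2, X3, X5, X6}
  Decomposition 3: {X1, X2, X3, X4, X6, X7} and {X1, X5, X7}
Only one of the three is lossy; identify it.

Decomposition 1: common = {X3, X4}, closure = {X1, X2, X3, X4, X5, X6, X7} → lossless.
Decomposition 2: common = {X3, X5, X6}, closure = {X3, X5, X6, X7} → lossy.
Decomposition 3: common = {X1, X7}, closure = {X1, X5, X7} → lossless.

Decomposition 2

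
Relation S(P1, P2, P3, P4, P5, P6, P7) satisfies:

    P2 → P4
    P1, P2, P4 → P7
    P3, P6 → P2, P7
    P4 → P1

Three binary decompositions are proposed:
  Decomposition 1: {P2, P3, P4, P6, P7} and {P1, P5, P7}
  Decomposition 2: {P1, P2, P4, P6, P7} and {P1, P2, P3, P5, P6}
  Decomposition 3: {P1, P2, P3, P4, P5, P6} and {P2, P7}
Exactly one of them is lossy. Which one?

Decomposition 1: common = {P7}, closure = {P7} → lossy.
Decomposition 2: common = {P1, P2, P6}, closure = {P1, P2, P4, P6, P7} → lossless.
Decomposition 3: common = {P2}, closure = {P1, P2, P4, P7} → lossless.

Decomposition 1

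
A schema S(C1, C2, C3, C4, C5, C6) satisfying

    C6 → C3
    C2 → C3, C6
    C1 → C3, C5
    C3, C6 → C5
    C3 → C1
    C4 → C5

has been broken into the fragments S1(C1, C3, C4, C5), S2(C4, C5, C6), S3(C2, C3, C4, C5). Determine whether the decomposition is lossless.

Chase test. Columns are C1, C2, C3, C4, C5, C6; row i has aⱼ where attribute j ∈ Si, else bᵢⱼ.
Initial tableau (one row per fragment):
  row 1: a1 b12 a3 a4 a5 b16
  row 2: b21 b22 b23 a4 a5 a6
  row 3: b31 a2 a3 a4 a5 b36
Rows 1 and 3 agree on C3; apply C3→C1 and equate their C1 entries.
No row becomes fully distinguished — the join is lossy.

No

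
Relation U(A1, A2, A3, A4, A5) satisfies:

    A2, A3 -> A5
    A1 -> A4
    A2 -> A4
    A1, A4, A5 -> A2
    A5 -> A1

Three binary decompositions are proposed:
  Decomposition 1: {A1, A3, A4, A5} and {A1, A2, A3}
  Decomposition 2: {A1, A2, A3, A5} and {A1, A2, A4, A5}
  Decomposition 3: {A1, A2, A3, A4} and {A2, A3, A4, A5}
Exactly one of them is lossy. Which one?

Decomposition 1: common = {A1, A3}, closure = {A1, A3, A4} → lossy.
Decomposition 2: common = {A1, A2, A5}, closure = {A1, A2, A4, A5} → lossless.
Decomposition 3: common = {A2, A3, A4}, closure = {A1, A2, A3, A4, A5} → lossless.

Decomposition 1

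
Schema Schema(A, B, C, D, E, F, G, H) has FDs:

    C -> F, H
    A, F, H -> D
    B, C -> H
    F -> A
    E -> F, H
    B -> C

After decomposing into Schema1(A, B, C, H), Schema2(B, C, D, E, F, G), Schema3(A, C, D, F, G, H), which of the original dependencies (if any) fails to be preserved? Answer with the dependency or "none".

E -> F, H

Check E → F, H: no single fragment contains all of {E, F, H}, and the restricted closure of {E} across the fragments never reaches {F, H}.
C → F, H is preserved.
A, F, H → D is preserved.
B, C → H is preserved.
F → A is preserved.
B → C is preserved.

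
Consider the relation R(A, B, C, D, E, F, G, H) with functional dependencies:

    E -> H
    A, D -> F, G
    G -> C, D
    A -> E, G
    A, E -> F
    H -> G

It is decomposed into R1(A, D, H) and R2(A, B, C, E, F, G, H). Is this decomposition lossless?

Common attributes: R1 ∩ R2 = {A, H}.
Closure of {A, H}: A → E, G applies, adding E, G; A, E → F applies, adding F; G → C, D applies, adding C, D. So (A, H)⁺ = {A, C, D, E, F, G, H}.
This closure contains every attribute of R1, so R1 ∩ R2 → R1. The join is lossless.

Yes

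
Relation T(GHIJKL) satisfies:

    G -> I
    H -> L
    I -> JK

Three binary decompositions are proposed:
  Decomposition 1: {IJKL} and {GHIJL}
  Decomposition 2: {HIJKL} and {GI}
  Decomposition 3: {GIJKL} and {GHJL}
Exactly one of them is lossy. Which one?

Decomposition 1: common = {IJL}, closure = {IJKL} → lossless.
Decomposition 2: common = {I}, closure = {IJK} → lossy.
Decomposition 3: common = {GJL}, closure = {GIJKL} → lossless.

Decomposition 2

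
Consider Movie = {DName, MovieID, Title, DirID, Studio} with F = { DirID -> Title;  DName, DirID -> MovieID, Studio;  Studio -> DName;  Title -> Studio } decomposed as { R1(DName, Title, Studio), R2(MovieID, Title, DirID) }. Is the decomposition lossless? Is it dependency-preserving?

Lossless test: (Title)⁺ = {DName, Title, Studio}, which contains all of one fragment — lossless.
Dependency preservation: DName, DirID → MovieID, Studio is not contained in any single fragment, but the restricted closure of its left-hand side across the fragments still reaches the right-hand side; the remaining FDs each lie inside some fragment. All dependencies are preserved.

lossless and dependency-preserving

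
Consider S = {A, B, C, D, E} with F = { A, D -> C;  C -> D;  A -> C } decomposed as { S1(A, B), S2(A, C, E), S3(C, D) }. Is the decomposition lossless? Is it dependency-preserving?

Lossless test (chase): Rows 2 and 3 agree on C; apply C→D and equate their D entries. Rows 1 and 2 agree on A; apply A→C and equate their C entries. Rows 1 and 2 agree on C; apply C→D and equate their D entries. No row becomes fully distinguished — the join is lossy.
Dependency preservation: A, D → C is not contained in any single fragment, but the restricted closure of its left-hand side across the fragments still reaches the right-hand side; the remaining FDs each lie inside some fragment. All dependencies are preserved.

lossy but dependency-preserving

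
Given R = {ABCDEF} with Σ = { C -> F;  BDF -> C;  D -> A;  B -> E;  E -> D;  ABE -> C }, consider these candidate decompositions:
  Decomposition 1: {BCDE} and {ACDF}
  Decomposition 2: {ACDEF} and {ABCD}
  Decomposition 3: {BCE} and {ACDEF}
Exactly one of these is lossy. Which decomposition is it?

Decomposition 1: common = {CD}, closure = {ACDF} → lossless.
Decomposition 2: common = {ACD}, closure = {ACDF} → lossy.
Decomposition 3: common = {CE}, closure = {ACDEF} → lossless.

Decomposition 2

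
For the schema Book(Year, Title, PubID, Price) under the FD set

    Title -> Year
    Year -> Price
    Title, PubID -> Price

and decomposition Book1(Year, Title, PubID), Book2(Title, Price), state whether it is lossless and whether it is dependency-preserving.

lossless but not dependency-preserving

Lossless test: (Title)⁺ = {Year, Title, Price}, which contains all of one fragment — lossless.
Dependency preservation: the restricted closure of {Year} across the fragments never reaches {Price}, so Year → Price cannot be enforced without a join — not preserved.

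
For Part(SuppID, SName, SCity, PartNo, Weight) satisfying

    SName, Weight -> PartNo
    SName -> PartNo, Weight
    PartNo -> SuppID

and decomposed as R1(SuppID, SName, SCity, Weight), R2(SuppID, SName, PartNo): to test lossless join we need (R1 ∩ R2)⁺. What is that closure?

SuppID, SName, PartNo, Weight

R1 ∩ R2 = {SuppID, SName}.
SName → PartNo, Weight applies, adding PartNo, Weight
Closure: {SuppID, SName, PartNo, Weight}.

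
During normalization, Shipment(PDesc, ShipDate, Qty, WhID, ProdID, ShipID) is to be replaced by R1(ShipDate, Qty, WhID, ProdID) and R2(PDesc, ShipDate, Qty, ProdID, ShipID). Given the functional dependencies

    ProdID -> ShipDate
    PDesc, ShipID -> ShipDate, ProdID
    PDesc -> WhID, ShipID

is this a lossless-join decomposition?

No

Common attributes: R1 ∩ R2 = {ShipDate, Qty, ProdID}.
No dependency enlarges {ShipDate, Qty, ProdID}, so (ShipDate, Qty, ProdID)⁺ = {ShipDate, Qty, ProdID}.
The closure contains neither all of R1 = {ShipDate, Qty, WhID, ProdID} nor all of R2 = {PDesc, ShipDate, Qty, ProdID, ShipID}, so the common attributes are not a superkey of either fragment. The join is lossy.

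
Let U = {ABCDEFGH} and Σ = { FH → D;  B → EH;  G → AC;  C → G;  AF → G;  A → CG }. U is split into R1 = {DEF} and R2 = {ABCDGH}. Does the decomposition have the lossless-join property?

No

Common attributes: R1 ∩ R2 = {D}.
No dependency enlarges {D}, so (D)⁺ = {D}.
The closure contains neither all of R1 = {DEF} nor all of R2 = {ABCDGH}, so the common attributes are not a superkey of either fragment. The join is lossy.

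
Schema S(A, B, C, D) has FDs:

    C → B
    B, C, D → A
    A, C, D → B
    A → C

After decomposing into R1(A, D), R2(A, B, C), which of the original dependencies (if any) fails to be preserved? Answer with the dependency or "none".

Check B, C, D → A: no single fragment contains all of {A, B, C, D}, and the restricted closure of {B, C, D} across the fragments never reaches {A}.
C → B is preserved.
A, C, D → B is preserved.
A → C is preserved.

B, C, D → A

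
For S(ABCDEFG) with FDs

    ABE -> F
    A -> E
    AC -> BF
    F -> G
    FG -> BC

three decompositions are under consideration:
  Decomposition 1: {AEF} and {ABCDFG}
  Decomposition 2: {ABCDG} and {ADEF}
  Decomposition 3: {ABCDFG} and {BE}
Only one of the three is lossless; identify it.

Decomposition 1

Decomposition 1: common = {AF}, closure = {ABCEFG} → lossless.
Decomposition 2: common = {AD}, closure = {ADE} → lossy.
Decomposition 3: common = {B}, closure = {B} → lossy.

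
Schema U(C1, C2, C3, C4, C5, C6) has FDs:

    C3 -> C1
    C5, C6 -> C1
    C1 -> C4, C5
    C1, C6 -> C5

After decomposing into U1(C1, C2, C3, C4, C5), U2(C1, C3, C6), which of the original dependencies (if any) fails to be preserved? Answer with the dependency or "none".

Check C5, C6 → C1: no single fragment contains all of {C1, C5, C6}, and the restricted closure of {C5, C6} across the fragments never reaches {C1}.
C3 → C1 is preserved.
C1 → C4, C5 is preserved.
C1, C6 → C5 is preserved.

C5, C6 -> C1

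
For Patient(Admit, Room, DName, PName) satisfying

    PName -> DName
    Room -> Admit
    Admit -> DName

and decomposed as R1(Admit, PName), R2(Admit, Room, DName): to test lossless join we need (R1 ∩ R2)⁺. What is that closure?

Admit, DName

R1 ∩ R2 = {Admit}.
Admit → DName applies, adding DName
Closure: {Admit, DName}.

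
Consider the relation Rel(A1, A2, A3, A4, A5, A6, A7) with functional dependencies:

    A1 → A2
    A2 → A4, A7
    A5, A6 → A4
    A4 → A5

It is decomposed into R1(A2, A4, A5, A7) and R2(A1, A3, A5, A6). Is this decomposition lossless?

No

Common attributes: R1 ∩ R2 = {A5}.
No dependency enlarges {A5}, so (A5)⁺ = {A5}.
The closure contains neither all of R1 = {A2, A4, A5, A7} nor all of R2 = {A1, A3, A5, A6}, so the common attributes are not a superkey of either fragment. The join is lossy.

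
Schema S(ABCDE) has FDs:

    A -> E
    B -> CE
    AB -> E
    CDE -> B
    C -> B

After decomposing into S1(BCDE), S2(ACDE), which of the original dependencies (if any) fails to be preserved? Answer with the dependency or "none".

none

A → E lies within S2.
B → CE lies within S1.
AB → E: restricted closure across fragments reaches E.
CDE → B lies within S1.
C → B lies within S1.
Every dependency is enforceable on the fragments, so the decomposition is dependency-preserving.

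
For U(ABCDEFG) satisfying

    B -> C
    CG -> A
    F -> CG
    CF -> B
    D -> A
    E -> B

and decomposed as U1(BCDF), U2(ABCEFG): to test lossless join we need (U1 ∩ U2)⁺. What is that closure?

U1 ∩ U2 = {BCF}.
F → CG applies, adding G
CG → A applies, adding A
Closure: {ABCFG}.

ABCFG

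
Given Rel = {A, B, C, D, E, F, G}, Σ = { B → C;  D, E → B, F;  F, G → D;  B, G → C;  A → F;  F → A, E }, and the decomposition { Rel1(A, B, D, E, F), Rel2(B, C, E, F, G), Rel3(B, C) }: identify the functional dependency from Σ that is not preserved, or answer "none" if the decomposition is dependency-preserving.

Check F, G → D: no single fragment contains all of {D, F, G}, and the restricted closure of {F, G} across the fragments never reaches {D}.
B → C is preserved.
D, E → B, F is preserved.
B, G → C is preserved.
A → F is preserved.
F → A, E is preserved.

F, G → D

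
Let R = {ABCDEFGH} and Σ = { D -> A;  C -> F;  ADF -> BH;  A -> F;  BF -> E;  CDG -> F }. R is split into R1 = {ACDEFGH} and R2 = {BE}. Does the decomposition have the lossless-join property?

Common attributes: R1 ∩ R2 = {E}.
No dependency enlarges {E}, so (E)⁺ = {E}.
The closure contains neither all of R1 = {ACDEFGH} nor all of R2 = {BE}, so the common attributes are not a superkey of either fragment. The join is lossy.

No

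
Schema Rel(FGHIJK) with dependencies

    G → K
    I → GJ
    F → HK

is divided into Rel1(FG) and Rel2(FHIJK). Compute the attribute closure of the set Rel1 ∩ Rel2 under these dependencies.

FHK

Rel1 ∩ Rel2 = {F}.
F → HK applies, adding HK
Closure: {FHK}.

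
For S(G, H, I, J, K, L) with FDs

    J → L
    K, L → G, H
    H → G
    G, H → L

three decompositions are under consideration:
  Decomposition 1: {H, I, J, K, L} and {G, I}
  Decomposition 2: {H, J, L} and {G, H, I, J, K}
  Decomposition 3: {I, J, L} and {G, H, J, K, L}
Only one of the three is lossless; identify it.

Decomposition 2

Decomposition 1: common = {I}, closure = {I} → lossy.
Decomposition 2: common = {H, J}, closure = {G, H, J, L} → lossless.
Decomposition 3: common = {J, L}, closure = {J, L} → lossy.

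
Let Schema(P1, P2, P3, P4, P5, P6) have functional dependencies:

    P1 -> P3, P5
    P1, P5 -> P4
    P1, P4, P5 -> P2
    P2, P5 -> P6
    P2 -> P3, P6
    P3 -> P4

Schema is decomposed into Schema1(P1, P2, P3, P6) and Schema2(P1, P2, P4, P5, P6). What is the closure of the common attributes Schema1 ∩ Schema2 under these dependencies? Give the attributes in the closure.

P1, P2, P3, P4, P5, P6

Schema1 ∩ Schema2 = {P1, P2, P6}.
P1 → P3, P5 applies, adding P3, P5
P1, P5 → P4 applies, adding P4
Closure: {P1, P2, P3, P4, P5, P6}.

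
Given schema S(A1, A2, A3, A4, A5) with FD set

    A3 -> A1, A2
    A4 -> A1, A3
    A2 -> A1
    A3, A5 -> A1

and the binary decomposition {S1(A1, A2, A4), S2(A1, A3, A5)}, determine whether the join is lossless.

Common attributes: S1 ∩ S2 = {A1}.
No dependency enlarges {A1}, so (A1)⁺ = {A1}.
The closure contains neither all of S1 = {A1, A2, A4} nor all of S2 = {A1, A3, A5}, so the common attributes are not a superkey of either fragment. The join is lossy.

No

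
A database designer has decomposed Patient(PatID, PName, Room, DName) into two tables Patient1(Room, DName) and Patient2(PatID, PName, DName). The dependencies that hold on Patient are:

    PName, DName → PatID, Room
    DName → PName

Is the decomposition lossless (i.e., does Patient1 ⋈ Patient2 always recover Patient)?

Common attributes: Patient1 ∩ Patient2 = {DName}.
Closure of {DName}: DName → PName applies, adding PName; PName, DName → PatID, Room applies, adding PatID, Room. So (DName)⁺ = {PatID, PName, Room, DName}.
This closure contains every attribute of Patient1, so Patient1 ∩ Patient2 → Patient1. The join is lossless.

Yes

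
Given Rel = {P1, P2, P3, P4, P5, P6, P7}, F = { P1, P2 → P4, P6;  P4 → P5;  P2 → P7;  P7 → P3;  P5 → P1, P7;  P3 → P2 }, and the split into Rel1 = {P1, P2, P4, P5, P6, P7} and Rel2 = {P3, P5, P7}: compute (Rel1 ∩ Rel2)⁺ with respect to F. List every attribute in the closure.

Rel1 ∩ Rel2 = {P5, P7}.
P7 → P3 applies, adding P3
P5 → P1, P7 applies, adding P1
P3 → P2 applies, adding P2
P1, P2 → P4, P6 applies, adding P4, P6
Closure: {P1, P2, P3, P4, P5, P6, P7}.

P1, P2, P3, P4, P5, P6, P7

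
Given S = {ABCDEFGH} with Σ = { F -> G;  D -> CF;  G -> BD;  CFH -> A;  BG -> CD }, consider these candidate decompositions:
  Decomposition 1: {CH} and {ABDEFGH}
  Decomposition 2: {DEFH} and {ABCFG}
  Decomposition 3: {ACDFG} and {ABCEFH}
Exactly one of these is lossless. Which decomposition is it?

Decomposition 1: common = {H}, closure = {H} → lossy.
Decomposition 2: common = {F}, closure = {BCDFG} → lossy.
Decomposition 3: common = {ACF}, closure = {ABCDFG} → lossless.

Decomposition 3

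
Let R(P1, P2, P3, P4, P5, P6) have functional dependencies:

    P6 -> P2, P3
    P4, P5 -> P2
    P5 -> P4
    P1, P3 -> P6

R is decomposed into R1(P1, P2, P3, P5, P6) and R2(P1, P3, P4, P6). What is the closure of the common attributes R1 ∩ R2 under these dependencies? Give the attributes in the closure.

R1 ∩ R2 = {P1, P3, P6}.
P6 → P2, P3 applies, adding P2
Closure: {P1, P2, P3, P6}.

P1, P2, P3, P6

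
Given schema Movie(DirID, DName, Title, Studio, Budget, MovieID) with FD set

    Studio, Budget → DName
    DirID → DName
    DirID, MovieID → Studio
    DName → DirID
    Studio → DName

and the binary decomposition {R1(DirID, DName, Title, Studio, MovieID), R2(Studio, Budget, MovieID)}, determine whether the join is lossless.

Common attributes: R1 ∩ R2 = {Studio, MovieID}.
Closure of {Studio, MovieID}: Studio → DName applies, adding DName; DName → DirID applies, adding DirID. So (Studio, MovieID)⁺ = {DirID, DName, Studio, MovieID}.
The closure contains neither all of R1 = {DirID, DName, Title, Studio, MovieID} nor all of R2 = {Studio, Budget, MovieID}, so the common attributes are not a superkey of either fragment. The join is lossy.

No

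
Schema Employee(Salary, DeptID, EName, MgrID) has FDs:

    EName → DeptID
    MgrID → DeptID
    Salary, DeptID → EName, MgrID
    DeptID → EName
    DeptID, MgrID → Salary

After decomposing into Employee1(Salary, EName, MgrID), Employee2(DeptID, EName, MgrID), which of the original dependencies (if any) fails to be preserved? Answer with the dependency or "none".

none

EName → DeptID lies within Employee2.
MgrID → DeptID lies within Employee2.
Salary, DeptID → EName, MgrID: restricted closure across fragments reaches EName, MgrID.
DeptID → EName lies within Employee2.
DeptID, MgrID → Salary: restricted closure across fragments reaches Salary.
Every dependency is enforceable on the fragments, so the decomposition is dependency-preserving.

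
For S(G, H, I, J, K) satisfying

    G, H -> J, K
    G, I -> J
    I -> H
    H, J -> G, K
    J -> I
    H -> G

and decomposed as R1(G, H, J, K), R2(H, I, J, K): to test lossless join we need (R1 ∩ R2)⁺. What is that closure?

G, H, I, J, K

R1 ∩ R2 = {H, J, K}.
H, J → G, K applies, adding G
J → I applies, adding I
Closure: {G, H, I, J, K}.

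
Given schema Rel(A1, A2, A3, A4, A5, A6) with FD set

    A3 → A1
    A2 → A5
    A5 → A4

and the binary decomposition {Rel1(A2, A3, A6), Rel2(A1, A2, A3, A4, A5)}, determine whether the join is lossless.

Common attributes: Rel1 ∩ Rel2 = {A2, A3}.
Closure of {A2, A3}: A3 → A1 applies, adding A1; A2 → A5 applies, adding A5; A5 → A4 applies, adding A4. So (A2, A3)⁺ = {A1, A2, A3, A4, A5}.
This closure contains every attribute of Rel2, so Rel1 ∩ Rel2 → Rel2. The join is lossless.

Yes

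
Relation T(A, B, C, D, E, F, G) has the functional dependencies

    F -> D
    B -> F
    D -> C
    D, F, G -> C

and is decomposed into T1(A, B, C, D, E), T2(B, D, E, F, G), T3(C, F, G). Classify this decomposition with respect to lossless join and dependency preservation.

lossy but dependency-preserving

Lossless test (chase): Rows 2 and 3 agree on F; apply F→D and equate their D entries. Rows 1 and 2 agree on B; apply B→F and equate their F entries. Rows 1 and 2 agree on D; apply D→C and equate their C entries. No row becomes fully distinguished — the join is lossy.
Dependency preservation: D, F, G → C is not contained in any single fragment, but the restricted closure of its left-hand side across the fragments still reaches the right-hand side; the remaining FDs each lie inside some fragment. All dependencies are preserved.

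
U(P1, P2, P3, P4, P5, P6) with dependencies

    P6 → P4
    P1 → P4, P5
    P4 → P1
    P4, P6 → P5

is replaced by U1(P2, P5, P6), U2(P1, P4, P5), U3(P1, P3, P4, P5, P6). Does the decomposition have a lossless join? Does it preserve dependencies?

Lossless test (chase): Rows 1 and 3 agree on P6; apply P6→P4 and equate their P4 entries. Rows 1 and 2 agree on P4; apply P4→P1 and equate their P1 entries. No row becomes fully distinguished — the join is lossy.
Dependency preservation: every FD's attributes lie within a single fragment, so each can be enforced locally — preserved.

lossy but dependency-preserving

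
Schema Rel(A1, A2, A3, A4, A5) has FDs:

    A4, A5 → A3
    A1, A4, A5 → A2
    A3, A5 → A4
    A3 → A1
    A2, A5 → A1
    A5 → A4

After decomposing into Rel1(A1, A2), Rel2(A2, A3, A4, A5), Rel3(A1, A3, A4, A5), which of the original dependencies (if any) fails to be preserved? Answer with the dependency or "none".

A4, A5 → A3 lies within Rel2.
A1, A4, A5 → A2: restricted closure across fragments reaches A2.
A3, A5 → A4 lies within Rel2.
A3 → A1 lies within Rel3.
A2, A5 → A1: restricted closure across fragments reaches A1.
A5 → A4 lies within Rel2.
Every dependency is enforceable on the fragments, so the decomposition is dependency-preserving.

none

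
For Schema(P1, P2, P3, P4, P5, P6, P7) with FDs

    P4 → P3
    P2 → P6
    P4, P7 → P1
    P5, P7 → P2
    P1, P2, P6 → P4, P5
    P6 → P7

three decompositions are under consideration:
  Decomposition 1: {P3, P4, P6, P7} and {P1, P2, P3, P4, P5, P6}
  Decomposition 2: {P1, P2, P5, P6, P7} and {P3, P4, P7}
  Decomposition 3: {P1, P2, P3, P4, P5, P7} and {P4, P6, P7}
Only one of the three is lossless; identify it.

Decomposition 1: common = {P3, P4, P6}, closure = {P1, P3, P4, P6, P7} → lossless.
Decomposition 2: common = {P7}, closure = {P7} → lossy.
Decomposition 3: common = {P4, P7}, closure = {P1, P3, P4, P7} → lossy.

Decomposition 1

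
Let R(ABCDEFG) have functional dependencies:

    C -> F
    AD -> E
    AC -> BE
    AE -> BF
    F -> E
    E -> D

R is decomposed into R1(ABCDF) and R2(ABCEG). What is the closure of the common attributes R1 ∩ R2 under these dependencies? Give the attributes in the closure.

ABCDEF

R1 ∩ R2 = {ABC}.
C → F applies, adding F
AC → BE applies, adding E
E → D applies, adding D
Closure: {ABCDEF}.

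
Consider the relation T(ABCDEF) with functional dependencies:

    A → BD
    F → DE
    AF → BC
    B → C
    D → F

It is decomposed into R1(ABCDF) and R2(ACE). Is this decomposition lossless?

Yes

Common attributes: R1 ∩ R2 = {AC}.
Closure of {AC}: A → BD applies, adding BD; D → F applies, adding F; F → DE applies, adding E. So (AC)⁺ = {ABCDEF}.
This closure contains every attribute of R1, so R1 ∩ R2 → R1. The join is lossless.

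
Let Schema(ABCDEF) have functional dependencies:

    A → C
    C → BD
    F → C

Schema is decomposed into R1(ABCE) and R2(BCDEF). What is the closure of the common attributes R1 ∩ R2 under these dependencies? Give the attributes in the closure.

R1 ∩ R2 = {BCE}.
C → BD applies, adding D
Closure: {BCDE}.

BCDE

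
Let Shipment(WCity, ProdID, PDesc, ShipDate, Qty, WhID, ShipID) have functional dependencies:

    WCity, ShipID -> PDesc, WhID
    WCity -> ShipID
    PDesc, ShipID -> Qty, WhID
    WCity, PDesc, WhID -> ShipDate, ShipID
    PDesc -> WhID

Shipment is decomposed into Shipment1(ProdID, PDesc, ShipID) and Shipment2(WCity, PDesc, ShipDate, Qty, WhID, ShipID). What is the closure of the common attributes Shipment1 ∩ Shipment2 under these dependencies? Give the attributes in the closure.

Shipment1 ∩ Shipment2 = {PDesc, ShipID}.
PDesc, ShipID → Qty, WhID applies, adding Qty, WhID
Closure: {PDesc, Qty, WhID, ShipID}.

PDesc, Qty, WhID, ShipID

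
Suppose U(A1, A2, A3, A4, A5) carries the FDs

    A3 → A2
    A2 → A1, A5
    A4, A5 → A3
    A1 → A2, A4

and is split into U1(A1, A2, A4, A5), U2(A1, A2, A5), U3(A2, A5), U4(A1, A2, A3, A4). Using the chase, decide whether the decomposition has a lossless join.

Yes

Chase test. Columns are A1, A2, A3, A4, A5; row i has aⱼ where attribute j ∈ Ui, else bᵢⱼ.
Initial tableau (one row per fragment):
  row 1: a1 a2 b13 a4 a5
  row 2: a1 a2 b23 b24 a5
  row 3: b31 a2 b33 b34 a5
  row 4: a1 a2 a3 a4 b45
Rows 1 and 3 agree on A2; apply A2→A1, A5 and equate their A1, A5 entries.
Rows 1 and 4 agree on A2; apply A2→A1, A5 and equate their A1, A5 entries.
Rows 1 and 4 agree on A4, A5; apply A4, A5→A3 and equate their A3 entries.
Rows 1 and 2 agree on A1; apply A1→A2, A4 and equate their A2, A4 entries.
Rows 1 and 3 agree on A1; apply A1→A2, A4 and equate their A2, A4 entries.
Rows 1 and 2 agree on A4, A5; apply A4, A5→A3 and equate their A3 entries.
Rows 1 and 3 agree on A4, A5; apply A4, A5→A3 and equate their A3 entries.
Row 1 is now all distinguished symbols — the join is lossless.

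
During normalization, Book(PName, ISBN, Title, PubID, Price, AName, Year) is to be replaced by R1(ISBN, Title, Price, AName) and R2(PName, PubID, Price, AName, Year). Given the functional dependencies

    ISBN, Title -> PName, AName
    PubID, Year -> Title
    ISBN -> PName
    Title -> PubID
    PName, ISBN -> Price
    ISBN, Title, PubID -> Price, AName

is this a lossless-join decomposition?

Common attributes: R1 ∩ R2 = {Price, AName}.
No dependency enlarges {Price, AName}, so (Price, AName)⁺ = {Price, AName}.
The closure contains neither all of R1 = {ISBN, Title, Price, AName} nor all of R2 = {PName, PubID, Price, AName, Year}, so the common attributes are not a superkey of either fragment. The join is lossy.

No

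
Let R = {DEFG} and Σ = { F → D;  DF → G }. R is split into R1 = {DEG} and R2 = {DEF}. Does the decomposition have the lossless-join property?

No

Common attributes: R1 ∩ R2 = {DE}.
No dependency enlarges {DE}, so (DE)⁺ = {DE}.
The closure contains neither all of R1 = {DEG} nor all of R2 = {DEF}, so the common attributes are not a superkey of either fragment. The join is lossy.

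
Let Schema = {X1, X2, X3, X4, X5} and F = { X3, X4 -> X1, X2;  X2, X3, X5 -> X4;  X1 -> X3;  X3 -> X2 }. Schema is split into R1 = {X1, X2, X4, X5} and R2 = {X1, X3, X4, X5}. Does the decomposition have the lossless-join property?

Yes

Common attributes: R1 ∩ R2 = {X1, X4, X5}.
Closure of {X1, X4, X5}: X1 → X3 applies, adding X3; X3 → X2 applies, adding X2. So (X1, X4, X5)⁺ = {X1, X2, X3, X4, X5}.
This closure contains every attribute of R1, so R1 ∩ R2 → R1. The join is lossless.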